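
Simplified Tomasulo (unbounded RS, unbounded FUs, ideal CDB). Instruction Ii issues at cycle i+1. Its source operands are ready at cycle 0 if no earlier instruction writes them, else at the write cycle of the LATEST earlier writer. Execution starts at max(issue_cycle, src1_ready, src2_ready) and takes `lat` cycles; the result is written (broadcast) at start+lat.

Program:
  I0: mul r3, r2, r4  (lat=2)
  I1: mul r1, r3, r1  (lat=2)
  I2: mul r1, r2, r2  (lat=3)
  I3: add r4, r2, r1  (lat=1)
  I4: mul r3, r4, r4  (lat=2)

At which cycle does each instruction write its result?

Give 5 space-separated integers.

Answer: 3 5 6 7 9

Derivation:
I0 mul r3: issue@1 deps=(None,None) exec_start@1 write@3
I1 mul r1: issue@2 deps=(0,None) exec_start@3 write@5
I2 mul r1: issue@3 deps=(None,None) exec_start@3 write@6
I3 add r4: issue@4 deps=(None,2) exec_start@6 write@7
I4 mul r3: issue@5 deps=(3,3) exec_start@7 write@9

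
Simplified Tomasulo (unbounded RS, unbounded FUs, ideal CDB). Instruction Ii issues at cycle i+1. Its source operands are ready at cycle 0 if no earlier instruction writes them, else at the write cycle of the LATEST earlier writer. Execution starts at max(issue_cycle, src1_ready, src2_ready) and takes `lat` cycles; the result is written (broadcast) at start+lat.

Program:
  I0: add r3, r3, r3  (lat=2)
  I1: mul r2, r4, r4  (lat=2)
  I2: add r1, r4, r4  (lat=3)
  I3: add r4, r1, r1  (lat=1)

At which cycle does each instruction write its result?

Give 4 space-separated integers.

I0 add r3: issue@1 deps=(None,None) exec_start@1 write@3
I1 mul r2: issue@2 deps=(None,None) exec_start@2 write@4
I2 add r1: issue@3 deps=(None,None) exec_start@3 write@6
I3 add r4: issue@4 deps=(2,2) exec_start@6 write@7

Answer: 3 4 6 7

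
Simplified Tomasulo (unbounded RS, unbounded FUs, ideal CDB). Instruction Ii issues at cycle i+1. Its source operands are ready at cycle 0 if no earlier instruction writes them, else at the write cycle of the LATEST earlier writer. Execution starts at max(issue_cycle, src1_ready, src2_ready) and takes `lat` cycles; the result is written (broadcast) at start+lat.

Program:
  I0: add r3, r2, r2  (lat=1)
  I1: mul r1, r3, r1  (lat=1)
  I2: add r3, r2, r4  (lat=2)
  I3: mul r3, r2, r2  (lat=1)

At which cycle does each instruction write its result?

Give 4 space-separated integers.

I0 add r3: issue@1 deps=(None,None) exec_start@1 write@2
I1 mul r1: issue@2 deps=(0,None) exec_start@2 write@3
I2 add r3: issue@3 deps=(None,None) exec_start@3 write@5
I3 mul r3: issue@4 deps=(None,None) exec_start@4 write@5

Answer: 2 3 5 5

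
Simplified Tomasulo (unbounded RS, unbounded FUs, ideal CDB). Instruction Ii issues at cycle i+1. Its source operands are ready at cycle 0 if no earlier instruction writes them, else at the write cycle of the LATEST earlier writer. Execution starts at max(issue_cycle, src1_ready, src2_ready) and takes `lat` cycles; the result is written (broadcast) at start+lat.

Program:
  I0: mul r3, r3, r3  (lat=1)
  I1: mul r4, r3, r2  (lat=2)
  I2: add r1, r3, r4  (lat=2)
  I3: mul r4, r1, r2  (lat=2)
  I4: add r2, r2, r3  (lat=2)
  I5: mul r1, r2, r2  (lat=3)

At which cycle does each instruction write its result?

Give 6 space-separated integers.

I0 mul r3: issue@1 deps=(None,None) exec_start@1 write@2
I1 mul r4: issue@2 deps=(0,None) exec_start@2 write@4
I2 add r1: issue@3 deps=(0,1) exec_start@4 write@6
I3 mul r4: issue@4 deps=(2,None) exec_start@6 write@8
I4 add r2: issue@5 deps=(None,0) exec_start@5 write@7
I5 mul r1: issue@6 deps=(4,4) exec_start@7 write@10

Answer: 2 4 6 8 7 10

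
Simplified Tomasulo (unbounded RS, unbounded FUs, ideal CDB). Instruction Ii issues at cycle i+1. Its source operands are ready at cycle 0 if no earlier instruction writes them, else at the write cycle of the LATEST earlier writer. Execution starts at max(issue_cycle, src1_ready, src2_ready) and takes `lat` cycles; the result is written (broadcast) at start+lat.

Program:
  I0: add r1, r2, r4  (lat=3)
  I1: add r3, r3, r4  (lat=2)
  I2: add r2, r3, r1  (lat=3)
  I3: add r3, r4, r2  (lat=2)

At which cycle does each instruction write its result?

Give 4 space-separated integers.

I0 add r1: issue@1 deps=(None,None) exec_start@1 write@4
I1 add r3: issue@2 deps=(None,None) exec_start@2 write@4
I2 add r2: issue@3 deps=(1,0) exec_start@4 write@7
I3 add r3: issue@4 deps=(None,2) exec_start@7 write@9

Answer: 4 4 7 9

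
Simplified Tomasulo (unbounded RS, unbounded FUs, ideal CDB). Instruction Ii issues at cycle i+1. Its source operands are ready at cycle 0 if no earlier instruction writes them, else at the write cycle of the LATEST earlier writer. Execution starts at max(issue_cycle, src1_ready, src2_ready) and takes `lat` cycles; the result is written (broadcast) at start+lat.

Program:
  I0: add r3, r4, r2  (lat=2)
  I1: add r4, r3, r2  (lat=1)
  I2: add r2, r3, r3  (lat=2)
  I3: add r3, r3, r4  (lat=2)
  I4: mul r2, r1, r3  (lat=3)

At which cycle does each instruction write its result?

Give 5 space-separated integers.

Answer: 3 4 5 6 9

Derivation:
I0 add r3: issue@1 deps=(None,None) exec_start@1 write@3
I1 add r4: issue@2 deps=(0,None) exec_start@3 write@4
I2 add r2: issue@3 deps=(0,0) exec_start@3 write@5
I3 add r3: issue@4 deps=(0,1) exec_start@4 write@6
I4 mul r2: issue@5 deps=(None,3) exec_start@6 write@9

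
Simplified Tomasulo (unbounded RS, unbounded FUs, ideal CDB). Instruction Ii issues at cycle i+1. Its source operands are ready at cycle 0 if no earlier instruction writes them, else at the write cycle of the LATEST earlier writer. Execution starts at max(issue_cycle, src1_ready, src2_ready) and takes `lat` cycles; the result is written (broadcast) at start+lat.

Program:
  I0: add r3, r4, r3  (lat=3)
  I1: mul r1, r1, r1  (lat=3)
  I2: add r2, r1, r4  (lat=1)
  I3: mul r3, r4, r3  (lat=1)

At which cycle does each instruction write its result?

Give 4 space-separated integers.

I0 add r3: issue@1 deps=(None,None) exec_start@1 write@4
I1 mul r1: issue@2 deps=(None,None) exec_start@2 write@5
I2 add r2: issue@3 deps=(1,None) exec_start@5 write@6
I3 mul r3: issue@4 deps=(None,0) exec_start@4 write@5

Answer: 4 5 6 5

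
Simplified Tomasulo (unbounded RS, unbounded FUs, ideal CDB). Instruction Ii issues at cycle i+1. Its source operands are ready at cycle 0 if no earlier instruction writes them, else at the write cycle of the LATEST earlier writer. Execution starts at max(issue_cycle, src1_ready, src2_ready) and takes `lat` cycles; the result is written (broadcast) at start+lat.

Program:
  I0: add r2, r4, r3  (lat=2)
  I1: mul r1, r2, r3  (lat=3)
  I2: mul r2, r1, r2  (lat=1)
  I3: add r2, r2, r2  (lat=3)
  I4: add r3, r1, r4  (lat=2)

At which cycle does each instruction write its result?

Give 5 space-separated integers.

Answer: 3 6 7 10 8

Derivation:
I0 add r2: issue@1 deps=(None,None) exec_start@1 write@3
I1 mul r1: issue@2 deps=(0,None) exec_start@3 write@6
I2 mul r2: issue@3 deps=(1,0) exec_start@6 write@7
I3 add r2: issue@4 deps=(2,2) exec_start@7 write@10
I4 add r3: issue@5 deps=(1,None) exec_start@6 write@8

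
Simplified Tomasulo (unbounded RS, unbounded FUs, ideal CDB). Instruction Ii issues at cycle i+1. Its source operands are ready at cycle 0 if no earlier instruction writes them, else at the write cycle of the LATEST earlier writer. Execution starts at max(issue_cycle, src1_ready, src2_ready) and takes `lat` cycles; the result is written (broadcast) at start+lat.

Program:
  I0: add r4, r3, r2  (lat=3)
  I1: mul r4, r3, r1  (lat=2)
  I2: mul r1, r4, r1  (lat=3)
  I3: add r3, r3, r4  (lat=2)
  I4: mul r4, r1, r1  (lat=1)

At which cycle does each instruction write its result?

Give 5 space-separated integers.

Answer: 4 4 7 6 8

Derivation:
I0 add r4: issue@1 deps=(None,None) exec_start@1 write@4
I1 mul r4: issue@2 deps=(None,None) exec_start@2 write@4
I2 mul r1: issue@3 deps=(1,None) exec_start@4 write@7
I3 add r3: issue@4 deps=(None,1) exec_start@4 write@6
I4 mul r4: issue@5 deps=(2,2) exec_start@7 write@8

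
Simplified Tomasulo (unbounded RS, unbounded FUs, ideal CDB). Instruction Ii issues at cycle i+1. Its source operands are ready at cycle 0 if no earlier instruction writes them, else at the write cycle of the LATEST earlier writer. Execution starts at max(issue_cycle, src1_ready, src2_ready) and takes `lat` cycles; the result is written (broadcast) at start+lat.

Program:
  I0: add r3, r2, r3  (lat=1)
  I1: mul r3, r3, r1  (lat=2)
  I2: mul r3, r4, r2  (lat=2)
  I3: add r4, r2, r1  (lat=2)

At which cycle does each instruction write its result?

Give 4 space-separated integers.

Answer: 2 4 5 6

Derivation:
I0 add r3: issue@1 deps=(None,None) exec_start@1 write@2
I1 mul r3: issue@2 deps=(0,None) exec_start@2 write@4
I2 mul r3: issue@3 deps=(None,None) exec_start@3 write@5
I3 add r4: issue@4 deps=(None,None) exec_start@4 write@6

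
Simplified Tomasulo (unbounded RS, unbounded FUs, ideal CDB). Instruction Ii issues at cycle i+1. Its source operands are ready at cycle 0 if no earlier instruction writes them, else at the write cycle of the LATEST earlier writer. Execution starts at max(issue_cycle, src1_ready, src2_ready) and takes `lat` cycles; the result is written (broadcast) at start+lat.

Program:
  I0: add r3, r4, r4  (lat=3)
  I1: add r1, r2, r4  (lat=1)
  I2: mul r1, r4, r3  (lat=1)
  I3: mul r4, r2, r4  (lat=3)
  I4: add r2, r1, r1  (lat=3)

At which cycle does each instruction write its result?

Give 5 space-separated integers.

I0 add r3: issue@1 deps=(None,None) exec_start@1 write@4
I1 add r1: issue@2 deps=(None,None) exec_start@2 write@3
I2 mul r1: issue@3 deps=(None,0) exec_start@4 write@5
I3 mul r4: issue@4 deps=(None,None) exec_start@4 write@7
I4 add r2: issue@5 deps=(2,2) exec_start@5 write@8

Answer: 4 3 5 7 8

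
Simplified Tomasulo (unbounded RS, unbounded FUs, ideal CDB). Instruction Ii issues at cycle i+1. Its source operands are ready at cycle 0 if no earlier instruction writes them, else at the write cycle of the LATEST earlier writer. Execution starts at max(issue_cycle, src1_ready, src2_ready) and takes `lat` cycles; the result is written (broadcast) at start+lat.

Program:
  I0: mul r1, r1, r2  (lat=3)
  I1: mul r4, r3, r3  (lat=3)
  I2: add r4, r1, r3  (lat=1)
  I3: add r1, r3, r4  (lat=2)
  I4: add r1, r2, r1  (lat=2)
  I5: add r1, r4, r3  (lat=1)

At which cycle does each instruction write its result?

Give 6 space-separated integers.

Answer: 4 5 5 7 9 7

Derivation:
I0 mul r1: issue@1 deps=(None,None) exec_start@1 write@4
I1 mul r4: issue@2 deps=(None,None) exec_start@2 write@5
I2 add r4: issue@3 deps=(0,None) exec_start@4 write@5
I3 add r1: issue@4 deps=(None,2) exec_start@5 write@7
I4 add r1: issue@5 deps=(None,3) exec_start@7 write@9
I5 add r1: issue@6 deps=(2,None) exec_start@6 write@7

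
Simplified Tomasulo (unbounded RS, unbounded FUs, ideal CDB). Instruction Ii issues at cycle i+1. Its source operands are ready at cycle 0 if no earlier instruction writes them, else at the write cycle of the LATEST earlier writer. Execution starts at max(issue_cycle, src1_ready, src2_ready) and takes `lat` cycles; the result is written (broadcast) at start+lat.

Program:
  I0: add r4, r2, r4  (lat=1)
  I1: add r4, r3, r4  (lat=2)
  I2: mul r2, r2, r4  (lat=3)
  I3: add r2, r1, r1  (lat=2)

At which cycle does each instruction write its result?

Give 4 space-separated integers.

Answer: 2 4 7 6

Derivation:
I0 add r4: issue@1 deps=(None,None) exec_start@1 write@2
I1 add r4: issue@2 deps=(None,0) exec_start@2 write@4
I2 mul r2: issue@3 deps=(None,1) exec_start@4 write@7
I3 add r2: issue@4 deps=(None,None) exec_start@4 write@6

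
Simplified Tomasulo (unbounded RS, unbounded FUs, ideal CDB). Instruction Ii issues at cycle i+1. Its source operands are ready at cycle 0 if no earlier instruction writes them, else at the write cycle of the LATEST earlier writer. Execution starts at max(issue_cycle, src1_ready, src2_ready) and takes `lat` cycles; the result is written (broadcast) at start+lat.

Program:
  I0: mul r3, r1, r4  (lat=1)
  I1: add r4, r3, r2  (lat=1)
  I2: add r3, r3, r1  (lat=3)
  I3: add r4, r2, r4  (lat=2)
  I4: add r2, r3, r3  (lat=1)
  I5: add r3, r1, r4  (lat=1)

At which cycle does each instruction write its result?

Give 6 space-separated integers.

Answer: 2 3 6 6 7 7

Derivation:
I0 mul r3: issue@1 deps=(None,None) exec_start@1 write@2
I1 add r4: issue@2 deps=(0,None) exec_start@2 write@3
I2 add r3: issue@3 deps=(0,None) exec_start@3 write@6
I3 add r4: issue@4 deps=(None,1) exec_start@4 write@6
I4 add r2: issue@5 deps=(2,2) exec_start@6 write@7
I5 add r3: issue@6 deps=(None,3) exec_start@6 write@7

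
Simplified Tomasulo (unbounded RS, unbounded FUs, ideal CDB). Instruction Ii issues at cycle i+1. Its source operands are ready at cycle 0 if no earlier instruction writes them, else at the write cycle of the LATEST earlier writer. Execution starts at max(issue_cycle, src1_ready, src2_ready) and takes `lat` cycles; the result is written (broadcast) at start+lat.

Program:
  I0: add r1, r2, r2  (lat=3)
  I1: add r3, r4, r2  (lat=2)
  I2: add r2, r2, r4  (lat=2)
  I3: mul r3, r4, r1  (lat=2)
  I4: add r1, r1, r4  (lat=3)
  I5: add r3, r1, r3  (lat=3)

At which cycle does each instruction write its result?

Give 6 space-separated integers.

I0 add r1: issue@1 deps=(None,None) exec_start@1 write@4
I1 add r3: issue@2 deps=(None,None) exec_start@2 write@4
I2 add r2: issue@3 deps=(None,None) exec_start@3 write@5
I3 mul r3: issue@4 deps=(None,0) exec_start@4 write@6
I4 add r1: issue@5 deps=(0,None) exec_start@5 write@8
I5 add r3: issue@6 deps=(4,3) exec_start@8 write@11

Answer: 4 4 5 6 8 11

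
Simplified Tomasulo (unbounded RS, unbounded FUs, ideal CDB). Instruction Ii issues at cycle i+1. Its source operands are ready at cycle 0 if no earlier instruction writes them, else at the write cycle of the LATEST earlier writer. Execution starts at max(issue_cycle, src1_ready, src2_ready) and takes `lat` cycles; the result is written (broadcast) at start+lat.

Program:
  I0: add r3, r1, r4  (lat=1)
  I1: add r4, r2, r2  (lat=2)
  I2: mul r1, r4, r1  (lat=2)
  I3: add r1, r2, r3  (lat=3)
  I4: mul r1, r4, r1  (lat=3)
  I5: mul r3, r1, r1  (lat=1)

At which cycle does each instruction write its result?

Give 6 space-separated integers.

Answer: 2 4 6 7 10 11

Derivation:
I0 add r3: issue@1 deps=(None,None) exec_start@1 write@2
I1 add r4: issue@2 deps=(None,None) exec_start@2 write@4
I2 mul r1: issue@3 deps=(1,None) exec_start@4 write@6
I3 add r1: issue@4 deps=(None,0) exec_start@4 write@7
I4 mul r1: issue@5 deps=(1,3) exec_start@7 write@10
I5 mul r3: issue@6 deps=(4,4) exec_start@10 write@11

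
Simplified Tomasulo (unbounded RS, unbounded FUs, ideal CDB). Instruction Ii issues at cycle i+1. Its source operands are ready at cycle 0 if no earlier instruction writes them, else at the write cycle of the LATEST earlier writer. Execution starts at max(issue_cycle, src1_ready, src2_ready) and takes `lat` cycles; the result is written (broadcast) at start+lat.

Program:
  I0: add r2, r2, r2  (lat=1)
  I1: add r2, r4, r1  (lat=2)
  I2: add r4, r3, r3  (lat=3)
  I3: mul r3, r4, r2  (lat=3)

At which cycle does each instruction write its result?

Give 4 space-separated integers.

I0 add r2: issue@1 deps=(None,None) exec_start@1 write@2
I1 add r2: issue@2 deps=(None,None) exec_start@2 write@4
I2 add r4: issue@3 deps=(None,None) exec_start@3 write@6
I3 mul r3: issue@4 deps=(2,1) exec_start@6 write@9

Answer: 2 4 6 9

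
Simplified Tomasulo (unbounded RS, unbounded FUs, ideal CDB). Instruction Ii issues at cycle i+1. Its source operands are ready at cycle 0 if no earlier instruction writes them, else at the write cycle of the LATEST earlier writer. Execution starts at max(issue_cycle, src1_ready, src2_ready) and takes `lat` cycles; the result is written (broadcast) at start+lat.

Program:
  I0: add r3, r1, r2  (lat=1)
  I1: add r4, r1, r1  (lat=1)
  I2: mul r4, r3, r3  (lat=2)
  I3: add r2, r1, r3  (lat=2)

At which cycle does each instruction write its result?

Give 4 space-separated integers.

I0 add r3: issue@1 deps=(None,None) exec_start@1 write@2
I1 add r4: issue@2 deps=(None,None) exec_start@2 write@3
I2 mul r4: issue@3 deps=(0,0) exec_start@3 write@5
I3 add r2: issue@4 deps=(None,0) exec_start@4 write@6

Answer: 2 3 5 6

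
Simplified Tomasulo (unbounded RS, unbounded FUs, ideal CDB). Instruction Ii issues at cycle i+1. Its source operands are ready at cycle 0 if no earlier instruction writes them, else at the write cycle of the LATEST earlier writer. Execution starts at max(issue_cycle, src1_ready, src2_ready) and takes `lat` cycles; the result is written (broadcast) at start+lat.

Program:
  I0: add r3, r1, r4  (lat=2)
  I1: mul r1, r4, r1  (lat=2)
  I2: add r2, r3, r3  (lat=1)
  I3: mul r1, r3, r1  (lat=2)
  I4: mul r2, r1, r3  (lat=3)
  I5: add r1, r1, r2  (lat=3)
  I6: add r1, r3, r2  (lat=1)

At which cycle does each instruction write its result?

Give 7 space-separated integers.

I0 add r3: issue@1 deps=(None,None) exec_start@1 write@3
I1 mul r1: issue@2 deps=(None,None) exec_start@2 write@4
I2 add r2: issue@3 deps=(0,0) exec_start@3 write@4
I3 mul r1: issue@4 deps=(0,1) exec_start@4 write@6
I4 mul r2: issue@5 deps=(3,0) exec_start@6 write@9
I5 add r1: issue@6 deps=(3,4) exec_start@9 write@12
I6 add r1: issue@7 deps=(0,4) exec_start@9 write@10

Answer: 3 4 4 6 9 12 10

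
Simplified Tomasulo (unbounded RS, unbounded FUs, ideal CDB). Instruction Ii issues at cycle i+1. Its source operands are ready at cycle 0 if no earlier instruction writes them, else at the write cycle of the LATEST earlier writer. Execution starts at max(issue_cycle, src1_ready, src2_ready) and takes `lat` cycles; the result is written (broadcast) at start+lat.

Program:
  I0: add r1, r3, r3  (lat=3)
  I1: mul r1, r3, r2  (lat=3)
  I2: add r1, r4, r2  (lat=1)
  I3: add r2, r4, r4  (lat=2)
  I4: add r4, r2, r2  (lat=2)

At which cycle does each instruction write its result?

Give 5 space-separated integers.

I0 add r1: issue@1 deps=(None,None) exec_start@1 write@4
I1 mul r1: issue@2 deps=(None,None) exec_start@2 write@5
I2 add r1: issue@3 deps=(None,None) exec_start@3 write@4
I3 add r2: issue@4 deps=(None,None) exec_start@4 write@6
I4 add r4: issue@5 deps=(3,3) exec_start@6 write@8

Answer: 4 5 4 6 8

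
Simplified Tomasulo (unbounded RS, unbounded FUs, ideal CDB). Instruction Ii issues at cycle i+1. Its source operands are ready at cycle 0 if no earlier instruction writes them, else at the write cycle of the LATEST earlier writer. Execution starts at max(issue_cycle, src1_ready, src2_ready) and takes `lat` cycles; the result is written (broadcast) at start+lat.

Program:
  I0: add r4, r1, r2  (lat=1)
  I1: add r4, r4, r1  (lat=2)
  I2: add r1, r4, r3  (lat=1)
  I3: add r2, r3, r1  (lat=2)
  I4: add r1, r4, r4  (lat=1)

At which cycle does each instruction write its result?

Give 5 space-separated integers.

I0 add r4: issue@1 deps=(None,None) exec_start@1 write@2
I1 add r4: issue@2 deps=(0,None) exec_start@2 write@4
I2 add r1: issue@3 deps=(1,None) exec_start@4 write@5
I3 add r2: issue@4 deps=(None,2) exec_start@5 write@7
I4 add r1: issue@5 deps=(1,1) exec_start@5 write@6

Answer: 2 4 5 7 6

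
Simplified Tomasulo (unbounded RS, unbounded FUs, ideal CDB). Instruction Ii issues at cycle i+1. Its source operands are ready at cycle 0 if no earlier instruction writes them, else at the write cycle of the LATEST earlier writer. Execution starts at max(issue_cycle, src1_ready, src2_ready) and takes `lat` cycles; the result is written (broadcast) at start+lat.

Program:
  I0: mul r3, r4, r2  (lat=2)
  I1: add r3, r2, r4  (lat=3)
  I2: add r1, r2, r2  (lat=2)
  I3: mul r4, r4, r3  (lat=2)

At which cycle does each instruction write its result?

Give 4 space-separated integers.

Answer: 3 5 5 7

Derivation:
I0 mul r3: issue@1 deps=(None,None) exec_start@1 write@3
I1 add r3: issue@2 deps=(None,None) exec_start@2 write@5
I2 add r1: issue@3 deps=(None,None) exec_start@3 write@5
I3 mul r4: issue@4 deps=(None,1) exec_start@5 write@7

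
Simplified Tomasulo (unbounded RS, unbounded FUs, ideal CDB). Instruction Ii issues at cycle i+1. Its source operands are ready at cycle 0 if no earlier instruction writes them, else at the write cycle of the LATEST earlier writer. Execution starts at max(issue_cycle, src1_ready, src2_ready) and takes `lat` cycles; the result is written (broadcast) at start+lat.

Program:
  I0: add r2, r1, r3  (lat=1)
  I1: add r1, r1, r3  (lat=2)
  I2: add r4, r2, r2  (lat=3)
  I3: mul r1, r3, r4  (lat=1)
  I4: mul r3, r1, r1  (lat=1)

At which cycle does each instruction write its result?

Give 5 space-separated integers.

Answer: 2 4 6 7 8

Derivation:
I0 add r2: issue@1 deps=(None,None) exec_start@1 write@2
I1 add r1: issue@2 deps=(None,None) exec_start@2 write@4
I2 add r4: issue@3 deps=(0,0) exec_start@3 write@6
I3 mul r1: issue@4 deps=(None,2) exec_start@6 write@7
I4 mul r3: issue@5 deps=(3,3) exec_start@7 write@8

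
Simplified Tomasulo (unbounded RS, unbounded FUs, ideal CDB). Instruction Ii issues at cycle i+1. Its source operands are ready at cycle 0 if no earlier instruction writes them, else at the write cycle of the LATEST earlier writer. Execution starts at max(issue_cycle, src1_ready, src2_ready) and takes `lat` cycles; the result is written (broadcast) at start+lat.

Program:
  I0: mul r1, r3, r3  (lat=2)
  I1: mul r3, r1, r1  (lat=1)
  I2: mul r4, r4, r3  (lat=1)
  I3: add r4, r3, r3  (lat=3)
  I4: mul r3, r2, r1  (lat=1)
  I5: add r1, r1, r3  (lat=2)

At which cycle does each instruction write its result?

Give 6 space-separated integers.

Answer: 3 4 5 7 6 8

Derivation:
I0 mul r1: issue@1 deps=(None,None) exec_start@1 write@3
I1 mul r3: issue@2 deps=(0,0) exec_start@3 write@4
I2 mul r4: issue@3 deps=(None,1) exec_start@4 write@5
I3 add r4: issue@4 deps=(1,1) exec_start@4 write@7
I4 mul r3: issue@5 deps=(None,0) exec_start@5 write@6
I5 add r1: issue@6 deps=(0,4) exec_start@6 write@8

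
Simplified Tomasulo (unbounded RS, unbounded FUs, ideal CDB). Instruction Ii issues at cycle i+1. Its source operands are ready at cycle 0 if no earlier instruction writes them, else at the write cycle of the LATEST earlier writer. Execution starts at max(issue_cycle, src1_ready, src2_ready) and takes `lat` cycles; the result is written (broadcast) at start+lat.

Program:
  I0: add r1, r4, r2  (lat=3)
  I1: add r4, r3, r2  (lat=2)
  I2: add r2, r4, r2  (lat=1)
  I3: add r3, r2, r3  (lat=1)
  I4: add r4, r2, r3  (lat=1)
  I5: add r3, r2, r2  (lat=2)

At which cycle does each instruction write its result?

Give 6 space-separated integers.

I0 add r1: issue@1 deps=(None,None) exec_start@1 write@4
I1 add r4: issue@2 deps=(None,None) exec_start@2 write@4
I2 add r2: issue@3 deps=(1,None) exec_start@4 write@5
I3 add r3: issue@4 deps=(2,None) exec_start@5 write@6
I4 add r4: issue@5 deps=(2,3) exec_start@6 write@7
I5 add r3: issue@6 deps=(2,2) exec_start@6 write@8

Answer: 4 4 5 6 7 8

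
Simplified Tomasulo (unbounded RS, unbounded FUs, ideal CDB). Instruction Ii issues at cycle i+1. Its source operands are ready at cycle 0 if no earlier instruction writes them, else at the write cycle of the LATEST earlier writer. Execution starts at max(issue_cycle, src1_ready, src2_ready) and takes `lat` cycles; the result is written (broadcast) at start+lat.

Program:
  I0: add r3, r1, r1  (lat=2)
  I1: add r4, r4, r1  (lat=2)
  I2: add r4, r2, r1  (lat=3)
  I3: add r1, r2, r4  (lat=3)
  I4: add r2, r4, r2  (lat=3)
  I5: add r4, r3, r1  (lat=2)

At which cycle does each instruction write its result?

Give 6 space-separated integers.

Answer: 3 4 6 9 9 11

Derivation:
I0 add r3: issue@1 deps=(None,None) exec_start@1 write@3
I1 add r4: issue@2 deps=(None,None) exec_start@2 write@4
I2 add r4: issue@3 deps=(None,None) exec_start@3 write@6
I3 add r1: issue@4 deps=(None,2) exec_start@6 write@9
I4 add r2: issue@5 deps=(2,None) exec_start@6 write@9
I5 add r4: issue@6 deps=(0,3) exec_start@9 write@11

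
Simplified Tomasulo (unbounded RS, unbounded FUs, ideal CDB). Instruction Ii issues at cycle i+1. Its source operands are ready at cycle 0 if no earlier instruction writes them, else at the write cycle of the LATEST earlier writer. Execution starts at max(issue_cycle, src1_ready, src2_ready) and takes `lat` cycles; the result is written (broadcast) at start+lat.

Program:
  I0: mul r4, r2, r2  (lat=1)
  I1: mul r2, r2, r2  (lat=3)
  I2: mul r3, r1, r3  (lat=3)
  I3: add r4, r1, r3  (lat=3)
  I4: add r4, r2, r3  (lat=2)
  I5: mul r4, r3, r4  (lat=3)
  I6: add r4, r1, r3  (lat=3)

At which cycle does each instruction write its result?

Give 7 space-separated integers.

I0 mul r4: issue@1 deps=(None,None) exec_start@1 write@2
I1 mul r2: issue@2 deps=(None,None) exec_start@2 write@5
I2 mul r3: issue@3 deps=(None,None) exec_start@3 write@6
I3 add r4: issue@4 deps=(None,2) exec_start@6 write@9
I4 add r4: issue@5 deps=(1,2) exec_start@6 write@8
I5 mul r4: issue@6 deps=(2,4) exec_start@8 write@11
I6 add r4: issue@7 deps=(None,2) exec_start@7 write@10

Answer: 2 5 6 9 8 11 10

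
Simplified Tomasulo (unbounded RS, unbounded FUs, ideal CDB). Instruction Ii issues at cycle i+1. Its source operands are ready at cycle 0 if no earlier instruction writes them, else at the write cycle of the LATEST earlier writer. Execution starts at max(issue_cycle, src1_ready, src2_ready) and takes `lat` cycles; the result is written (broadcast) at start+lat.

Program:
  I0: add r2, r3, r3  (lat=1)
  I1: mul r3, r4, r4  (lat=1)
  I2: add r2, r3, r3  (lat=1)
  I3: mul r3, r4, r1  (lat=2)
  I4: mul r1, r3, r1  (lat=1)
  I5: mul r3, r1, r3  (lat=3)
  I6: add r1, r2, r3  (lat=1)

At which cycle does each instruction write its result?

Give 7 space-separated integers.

Answer: 2 3 4 6 7 10 11

Derivation:
I0 add r2: issue@1 deps=(None,None) exec_start@1 write@2
I1 mul r3: issue@2 deps=(None,None) exec_start@2 write@3
I2 add r2: issue@3 deps=(1,1) exec_start@3 write@4
I3 mul r3: issue@4 deps=(None,None) exec_start@4 write@6
I4 mul r1: issue@5 deps=(3,None) exec_start@6 write@7
I5 mul r3: issue@6 deps=(4,3) exec_start@7 write@10
I6 add r1: issue@7 deps=(2,5) exec_start@10 write@11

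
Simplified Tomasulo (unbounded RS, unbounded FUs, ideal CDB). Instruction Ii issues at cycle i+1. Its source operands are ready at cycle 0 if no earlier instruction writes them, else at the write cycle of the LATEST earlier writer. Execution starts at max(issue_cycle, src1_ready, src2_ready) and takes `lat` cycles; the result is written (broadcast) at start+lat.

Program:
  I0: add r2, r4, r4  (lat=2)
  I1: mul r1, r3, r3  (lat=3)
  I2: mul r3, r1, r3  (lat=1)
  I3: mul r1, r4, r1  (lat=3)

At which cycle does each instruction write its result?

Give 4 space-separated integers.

Answer: 3 5 6 8

Derivation:
I0 add r2: issue@1 deps=(None,None) exec_start@1 write@3
I1 mul r1: issue@2 deps=(None,None) exec_start@2 write@5
I2 mul r3: issue@3 deps=(1,None) exec_start@5 write@6
I3 mul r1: issue@4 deps=(None,1) exec_start@5 write@8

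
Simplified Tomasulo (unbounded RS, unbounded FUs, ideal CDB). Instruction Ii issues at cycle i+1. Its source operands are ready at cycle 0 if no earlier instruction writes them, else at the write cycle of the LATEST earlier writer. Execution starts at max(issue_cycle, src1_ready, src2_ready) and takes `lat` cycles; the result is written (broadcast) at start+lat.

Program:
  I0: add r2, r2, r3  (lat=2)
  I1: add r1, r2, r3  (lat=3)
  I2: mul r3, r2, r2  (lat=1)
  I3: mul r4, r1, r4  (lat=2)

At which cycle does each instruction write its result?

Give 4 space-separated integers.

I0 add r2: issue@1 deps=(None,None) exec_start@1 write@3
I1 add r1: issue@2 deps=(0,None) exec_start@3 write@6
I2 mul r3: issue@3 deps=(0,0) exec_start@3 write@4
I3 mul r4: issue@4 deps=(1,None) exec_start@6 write@8

Answer: 3 6 4 8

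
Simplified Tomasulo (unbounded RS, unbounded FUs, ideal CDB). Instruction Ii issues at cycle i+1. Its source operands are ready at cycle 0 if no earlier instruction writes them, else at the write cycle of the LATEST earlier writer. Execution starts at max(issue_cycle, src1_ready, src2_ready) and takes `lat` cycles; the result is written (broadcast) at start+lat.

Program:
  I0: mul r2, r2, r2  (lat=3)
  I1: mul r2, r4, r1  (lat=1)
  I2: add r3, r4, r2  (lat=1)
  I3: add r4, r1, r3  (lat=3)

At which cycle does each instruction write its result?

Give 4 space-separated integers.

Answer: 4 3 4 7

Derivation:
I0 mul r2: issue@1 deps=(None,None) exec_start@1 write@4
I1 mul r2: issue@2 deps=(None,None) exec_start@2 write@3
I2 add r3: issue@3 deps=(None,1) exec_start@3 write@4
I3 add r4: issue@4 deps=(None,2) exec_start@4 write@7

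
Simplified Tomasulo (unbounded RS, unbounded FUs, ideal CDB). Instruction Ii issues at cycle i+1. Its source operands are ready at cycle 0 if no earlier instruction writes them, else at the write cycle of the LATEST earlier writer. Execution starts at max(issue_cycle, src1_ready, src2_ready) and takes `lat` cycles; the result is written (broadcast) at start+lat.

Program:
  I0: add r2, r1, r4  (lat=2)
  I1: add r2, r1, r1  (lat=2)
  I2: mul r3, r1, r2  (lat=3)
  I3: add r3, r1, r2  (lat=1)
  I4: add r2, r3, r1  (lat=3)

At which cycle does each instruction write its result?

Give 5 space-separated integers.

I0 add r2: issue@1 deps=(None,None) exec_start@1 write@3
I1 add r2: issue@2 deps=(None,None) exec_start@2 write@4
I2 mul r3: issue@3 deps=(None,1) exec_start@4 write@7
I3 add r3: issue@4 deps=(None,1) exec_start@4 write@5
I4 add r2: issue@5 deps=(3,None) exec_start@5 write@8

Answer: 3 4 7 5 8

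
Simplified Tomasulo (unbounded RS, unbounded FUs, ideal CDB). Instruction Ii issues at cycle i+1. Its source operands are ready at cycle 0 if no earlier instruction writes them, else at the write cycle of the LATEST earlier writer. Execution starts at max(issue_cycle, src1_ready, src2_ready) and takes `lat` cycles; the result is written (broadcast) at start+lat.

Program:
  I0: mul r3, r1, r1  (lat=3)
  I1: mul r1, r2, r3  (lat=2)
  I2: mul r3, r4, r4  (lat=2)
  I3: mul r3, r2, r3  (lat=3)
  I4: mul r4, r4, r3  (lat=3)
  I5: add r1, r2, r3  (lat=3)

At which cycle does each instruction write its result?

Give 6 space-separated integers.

I0 mul r3: issue@1 deps=(None,None) exec_start@1 write@4
I1 mul r1: issue@2 deps=(None,0) exec_start@4 write@6
I2 mul r3: issue@3 deps=(None,None) exec_start@3 write@5
I3 mul r3: issue@4 deps=(None,2) exec_start@5 write@8
I4 mul r4: issue@5 deps=(None,3) exec_start@8 write@11
I5 add r1: issue@6 deps=(None,3) exec_start@8 write@11

Answer: 4 6 5 8 11 11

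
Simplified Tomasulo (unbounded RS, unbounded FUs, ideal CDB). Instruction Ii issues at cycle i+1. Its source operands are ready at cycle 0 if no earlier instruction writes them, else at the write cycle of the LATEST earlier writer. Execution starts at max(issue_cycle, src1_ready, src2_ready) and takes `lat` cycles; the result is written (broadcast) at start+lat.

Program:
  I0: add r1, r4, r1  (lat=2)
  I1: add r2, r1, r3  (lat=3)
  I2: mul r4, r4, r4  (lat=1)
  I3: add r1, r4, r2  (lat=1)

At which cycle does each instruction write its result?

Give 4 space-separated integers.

I0 add r1: issue@1 deps=(None,None) exec_start@1 write@3
I1 add r2: issue@2 deps=(0,None) exec_start@3 write@6
I2 mul r4: issue@3 deps=(None,None) exec_start@3 write@4
I3 add r1: issue@4 deps=(2,1) exec_start@6 write@7

Answer: 3 6 4 7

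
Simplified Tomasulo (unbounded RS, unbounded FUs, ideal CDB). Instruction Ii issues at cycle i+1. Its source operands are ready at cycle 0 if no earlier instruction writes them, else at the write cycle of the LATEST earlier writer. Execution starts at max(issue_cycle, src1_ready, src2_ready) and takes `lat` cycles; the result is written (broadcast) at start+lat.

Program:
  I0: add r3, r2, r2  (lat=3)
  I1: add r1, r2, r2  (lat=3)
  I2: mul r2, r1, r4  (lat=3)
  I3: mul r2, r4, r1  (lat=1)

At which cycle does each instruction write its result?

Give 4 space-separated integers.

I0 add r3: issue@1 deps=(None,None) exec_start@1 write@4
I1 add r1: issue@2 deps=(None,None) exec_start@2 write@5
I2 mul r2: issue@3 deps=(1,None) exec_start@5 write@8
I3 mul r2: issue@4 deps=(None,1) exec_start@5 write@6

Answer: 4 5 8 6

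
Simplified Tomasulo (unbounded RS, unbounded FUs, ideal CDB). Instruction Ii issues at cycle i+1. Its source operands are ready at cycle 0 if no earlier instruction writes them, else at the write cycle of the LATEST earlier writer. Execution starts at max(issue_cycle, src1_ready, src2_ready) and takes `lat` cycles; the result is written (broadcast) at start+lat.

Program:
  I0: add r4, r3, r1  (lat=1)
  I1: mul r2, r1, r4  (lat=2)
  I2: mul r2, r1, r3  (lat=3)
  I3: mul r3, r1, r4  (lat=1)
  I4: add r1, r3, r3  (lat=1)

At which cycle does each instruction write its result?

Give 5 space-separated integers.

Answer: 2 4 6 5 6

Derivation:
I0 add r4: issue@1 deps=(None,None) exec_start@1 write@2
I1 mul r2: issue@2 deps=(None,0) exec_start@2 write@4
I2 mul r2: issue@3 deps=(None,None) exec_start@3 write@6
I3 mul r3: issue@4 deps=(None,0) exec_start@4 write@5
I4 add r1: issue@5 deps=(3,3) exec_start@5 write@6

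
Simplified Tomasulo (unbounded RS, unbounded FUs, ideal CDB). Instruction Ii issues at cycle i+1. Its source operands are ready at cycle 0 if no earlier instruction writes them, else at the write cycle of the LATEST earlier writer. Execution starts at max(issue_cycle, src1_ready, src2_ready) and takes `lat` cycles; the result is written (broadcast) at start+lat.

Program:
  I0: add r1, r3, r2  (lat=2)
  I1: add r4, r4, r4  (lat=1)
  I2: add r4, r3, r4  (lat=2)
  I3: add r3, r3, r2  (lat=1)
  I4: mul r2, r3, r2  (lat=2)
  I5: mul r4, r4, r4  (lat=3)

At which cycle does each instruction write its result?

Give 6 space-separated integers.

I0 add r1: issue@1 deps=(None,None) exec_start@1 write@3
I1 add r4: issue@2 deps=(None,None) exec_start@2 write@3
I2 add r4: issue@3 deps=(None,1) exec_start@3 write@5
I3 add r3: issue@4 deps=(None,None) exec_start@4 write@5
I4 mul r2: issue@5 deps=(3,None) exec_start@5 write@7
I5 mul r4: issue@6 deps=(2,2) exec_start@6 write@9

Answer: 3 3 5 5 7 9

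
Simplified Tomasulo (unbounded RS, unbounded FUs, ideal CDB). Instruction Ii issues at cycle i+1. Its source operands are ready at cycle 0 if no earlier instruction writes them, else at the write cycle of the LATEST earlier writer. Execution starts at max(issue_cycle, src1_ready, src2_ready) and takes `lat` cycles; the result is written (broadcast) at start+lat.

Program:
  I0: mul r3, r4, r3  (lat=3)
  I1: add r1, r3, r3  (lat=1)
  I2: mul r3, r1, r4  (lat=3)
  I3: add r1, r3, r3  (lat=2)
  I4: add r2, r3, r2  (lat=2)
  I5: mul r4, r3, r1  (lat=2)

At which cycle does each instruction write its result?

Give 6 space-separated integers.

I0 mul r3: issue@1 deps=(None,None) exec_start@1 write@4
I1 add r1: issue@2 deps=(0,0) exec_start@4 write@5
I2 mul r3: issue@3 deps=(1,None) exec_start@5 write@8
I3 add r1: issue@4 deps=(2,2) exec_start@8 write@10
I4 add r2: issue@5 deps=(2,None) exec_start@8 write@10
I5 mul r4: issue@6 deps=(2,3) exec_start@10 write@12

Answer: 4 5 8 10 10 12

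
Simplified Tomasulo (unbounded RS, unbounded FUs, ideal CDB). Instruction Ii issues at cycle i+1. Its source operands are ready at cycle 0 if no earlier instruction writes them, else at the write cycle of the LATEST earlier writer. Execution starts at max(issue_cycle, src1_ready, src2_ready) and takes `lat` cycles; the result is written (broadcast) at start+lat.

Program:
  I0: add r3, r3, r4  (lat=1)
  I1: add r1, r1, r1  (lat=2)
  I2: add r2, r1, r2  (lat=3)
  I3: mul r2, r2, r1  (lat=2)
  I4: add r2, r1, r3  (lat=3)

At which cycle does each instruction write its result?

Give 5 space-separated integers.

Answer: 2 4 7 9 8

Derivation:
I0 add r3: issue@1 deps=(None,None) exec_start@1 write@2
I1 add r1: issue@2 deps=(None,None) exec_start@2 write@4
I2 add r2: issue@3 deps=(1,None) exec_start@4 write@7
I3 mul r2: issue@4 deps=(2,1) exec_start@7 write@9
I4 add r2: issue@5 deps=(1,0) exec_start@5 write@8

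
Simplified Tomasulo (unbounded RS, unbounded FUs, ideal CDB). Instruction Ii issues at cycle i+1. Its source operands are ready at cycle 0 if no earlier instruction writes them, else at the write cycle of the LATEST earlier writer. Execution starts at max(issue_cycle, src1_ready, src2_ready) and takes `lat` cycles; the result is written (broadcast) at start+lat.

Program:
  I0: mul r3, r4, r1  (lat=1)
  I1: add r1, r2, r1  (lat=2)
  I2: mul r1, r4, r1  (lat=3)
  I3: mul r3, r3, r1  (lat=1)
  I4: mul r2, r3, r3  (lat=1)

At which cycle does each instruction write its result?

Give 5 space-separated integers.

Answer: 2 4 7 8 9

Derivation:
I0 mul r3: issue@1 deps=(None,None) exec_start@1 write@2
I1 add r1: issue@2 deps=(None,None) exec_start@2 write@4
I2 mul r1: issue@3 deps=(None,1) exec_start@4 write@7
I3 mul r3: issue@4 deps=(0,2) exec_start@7 write@8
I4 mul r2: issue@5 deps=(3,3) exec_start@8 write@9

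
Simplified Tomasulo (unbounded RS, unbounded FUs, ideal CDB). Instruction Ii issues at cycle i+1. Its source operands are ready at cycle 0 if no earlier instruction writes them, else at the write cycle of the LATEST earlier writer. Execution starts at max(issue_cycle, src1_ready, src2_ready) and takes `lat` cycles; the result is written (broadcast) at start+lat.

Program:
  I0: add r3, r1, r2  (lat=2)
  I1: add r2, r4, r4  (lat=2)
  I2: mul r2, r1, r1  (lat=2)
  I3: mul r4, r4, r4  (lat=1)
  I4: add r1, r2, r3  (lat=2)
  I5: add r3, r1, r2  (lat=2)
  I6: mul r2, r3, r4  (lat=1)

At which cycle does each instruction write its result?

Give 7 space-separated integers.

Answer: 3 4 5 5 7 9 10

Derivation:
I0 add r3: issue@1 deps=(None,None) exec_start@1 write@3
I1 add r2: issue@2 deps=(None,None) exec_start@2 write@4
I2 mul r2: issue@3 deps=(None,None) exec_start@3 write@5
I3 mul r4: issue@4 deps=(None,None) exec_start@4 write@5
I4 add r1: issue@5 deps=(2,0) exec_start@5 write@7
I5 add r3: issue@6 deps=(4,2) exec_start@7 write@9
I6 mul r2: issue@7 deps=(5,3) exec_start@9 write@10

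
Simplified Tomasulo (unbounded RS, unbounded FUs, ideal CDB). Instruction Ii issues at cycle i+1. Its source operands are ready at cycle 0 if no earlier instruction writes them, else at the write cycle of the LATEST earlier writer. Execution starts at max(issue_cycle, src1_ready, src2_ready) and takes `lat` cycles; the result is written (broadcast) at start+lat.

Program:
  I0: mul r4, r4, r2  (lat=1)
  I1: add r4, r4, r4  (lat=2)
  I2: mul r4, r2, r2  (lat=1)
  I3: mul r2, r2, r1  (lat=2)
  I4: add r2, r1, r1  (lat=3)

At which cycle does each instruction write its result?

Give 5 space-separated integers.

I0 mul r4: issue@1 deps=(None,None) exec_start@1 write@2
I1 add r4: issue@2 deps=(0,0) exec_start@2 write@4
I2 mul r4: issue@3 deps=(None,None) exec_start@3 write@4
I3 mul r2: issue@4 deps=(None,None) exec_start@4 write@6
I4 add r2: issue@5 deps=(None,None) exec_start@5 write@8

Answer: 2 4 4 6 8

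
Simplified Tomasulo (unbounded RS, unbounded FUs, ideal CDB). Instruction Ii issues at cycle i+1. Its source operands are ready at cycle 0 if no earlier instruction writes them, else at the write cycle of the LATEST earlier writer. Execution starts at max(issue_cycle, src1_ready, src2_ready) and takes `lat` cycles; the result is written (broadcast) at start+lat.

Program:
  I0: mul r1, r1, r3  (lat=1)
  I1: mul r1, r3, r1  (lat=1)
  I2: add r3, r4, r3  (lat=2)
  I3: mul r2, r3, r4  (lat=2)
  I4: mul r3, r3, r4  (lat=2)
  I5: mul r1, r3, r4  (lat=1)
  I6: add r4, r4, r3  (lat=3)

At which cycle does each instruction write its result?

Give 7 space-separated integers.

Answer: 2 3 5 7 7 8 10

Derivation:
I0 mul r1: issue@1 deps=(None,None) exec_start@1 write@2
I1 mul r1: issue@2 deps=(None,0) exec_start@2 write@3
I2 add r3: issue@3 deps=(None,None) exec_start@3 write@5
I3 mul r2: issue@4 deps=(2,None) exec_start@5 write@7
I4 mul r3: issue@5 deps=(2,None) exec_start@5 write@7
I5 mul r1: issue@6 deps=(4,None) exec_start@7 write@8
I6 add r4: issue@7 deps=(None,4) exec_start@7 write@10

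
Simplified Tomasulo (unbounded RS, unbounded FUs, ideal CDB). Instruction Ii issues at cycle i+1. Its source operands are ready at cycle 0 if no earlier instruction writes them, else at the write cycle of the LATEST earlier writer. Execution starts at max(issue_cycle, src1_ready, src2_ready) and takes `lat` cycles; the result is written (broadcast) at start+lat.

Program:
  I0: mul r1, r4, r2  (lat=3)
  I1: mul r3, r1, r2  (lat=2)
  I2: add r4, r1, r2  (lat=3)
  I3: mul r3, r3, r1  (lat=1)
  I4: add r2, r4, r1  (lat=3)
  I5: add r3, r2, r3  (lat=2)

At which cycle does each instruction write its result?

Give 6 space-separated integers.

Answer: 4 6 7 7 10 12

Derivation:
I0 mul r1: issue@1 deps=(None,None) exec_start@1 write@4
I1 mul r3: issue@2 deps=(0,None) exec_start@4 write@6
I2 add r4: issue@3 deps=(0,None) exec_start@4 write@7
I3 mul r3: issue@4 deps=(1,0) exec_start@6 write@7
I4 add r2: issue@5 deps=(2,0) exec_start@7 write@10
I5 add r3: issue@6 deps=(4,3) exec_start@10 write@12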